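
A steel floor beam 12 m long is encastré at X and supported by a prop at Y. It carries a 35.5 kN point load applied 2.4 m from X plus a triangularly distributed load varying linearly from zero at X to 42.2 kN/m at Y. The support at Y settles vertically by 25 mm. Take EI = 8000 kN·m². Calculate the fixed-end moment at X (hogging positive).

M_X = 420 kN·m

Choose R_Y as the redundant. The primary structure is the cantilever fixed at X.
Deflection at Y on the released cantilever, summing each load's contribution:
  point load 35.5 at a = 2.4: Pa²(3L − a)/(6EI) = 1145/EI
  triangular load, peak 42.2 at the free end: 11w₀L⁴/(120EI) = 80214/EI
  δ_0 = 81359/EI
Tip deflection under a unit load at Y: L³/(3EI) = 576/EI.
With EI = 8000 kN·m²: δ_0 = 10.17 m and δ_{YY} = 0.072 m/kN.
Compatibility — the beam at Y must follow the support down by 0.025 m: δ_0 − R_Y·δ_{YY} = 0.025, so R_Y = (10.17 − 0.025)/0.072 = 140.9 kN.
Moment equilibrium about X: M_X = Σ(load moments about X) − R_Y·L = 2111 − 140.9×12 = 420 kN·m.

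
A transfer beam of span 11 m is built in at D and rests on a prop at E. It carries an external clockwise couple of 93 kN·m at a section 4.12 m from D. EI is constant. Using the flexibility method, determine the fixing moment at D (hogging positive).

M_D = 8.071 kN·m

Choose R_E as the redundant. The primary structure is the cantilever fixed at D.
Downward deflection at the released point E due to the loads:
  clockwise couple 93 at a = 4.12: M₀a(2L − a)/(2EI) = 3425/EI
Flexibility coefficient — unit upward force at E: δ_{EE} = L³/(3EI) = 443.7/EI.
Compatibility at E: δ_0 − R_E·δ_{EE} = 0, so R_E = 3425/443.7 = 7.721 kN.
Moment equilibrium about D: M_D = Σ(load moments about D) − R_E·L = 93 − 7.721×11 = 8.071 kN·m.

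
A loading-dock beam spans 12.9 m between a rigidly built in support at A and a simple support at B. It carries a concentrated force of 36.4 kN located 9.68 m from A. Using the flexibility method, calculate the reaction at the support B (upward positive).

R_B = 23.05 kN

Choose R_B as the redundant. The primary structure is the cantilever fixed at A.
Deflection at B on the released cantilever, summing each load's contribution:
  point load 36.4 at a = 9.68: Pa²(3L − a)/(6EI) = 16497/EI
Flexibility coefficient — unit upward force at B: δ_{BB} = L³/(3EI) = 715.6/EI.
The prop prevents deflection at B: R_B = δ_0/δ_{BB} = 16497/715.6 = 23.05 kN.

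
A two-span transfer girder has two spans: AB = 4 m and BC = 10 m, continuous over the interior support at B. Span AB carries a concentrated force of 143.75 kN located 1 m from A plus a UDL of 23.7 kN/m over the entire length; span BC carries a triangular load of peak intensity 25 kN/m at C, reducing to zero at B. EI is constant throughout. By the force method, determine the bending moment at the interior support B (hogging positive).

Release continuity at B by inserting a hinge; the redundant is the internal moment M_B. The primary structure is two simply-supported spans AB and BC.
End slopes at the hinge B, treating each span as simply supported:
  span AB: point load 143.75 at a = 1: Pab(L + a)/(6LEI) = 89.84/EI
  span AB: UDL 23.7: wL³/(24EI) = 63.2/EI
  span BC: triangular load, peak 25: 7w₀L³/(360EI) = 486.1/EI
  relative rotation θ_0 = (153 + 486.1)/EI = 639.2/EI
A unit hogging moment at B produces rotation L₁/(3EI) + L₂/(3EI) = 4.667/EI.
Compatibility: M_B·(L₁+L₂)/(3EI) = θ_0, giving M_B = 137 kN·m (hogging).

M_B = 137 kN·m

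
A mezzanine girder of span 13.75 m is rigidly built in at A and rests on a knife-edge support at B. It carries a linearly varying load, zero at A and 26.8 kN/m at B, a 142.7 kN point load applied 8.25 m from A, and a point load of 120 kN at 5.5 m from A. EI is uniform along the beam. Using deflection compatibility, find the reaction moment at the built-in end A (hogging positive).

Choose R_B as the redundant. The primary structure is the cantilever fixed at A.
Deflection at B on the released cantilever, summing each load's contribution:
  triangular load, peak 26.8 at the free end: 11w₀L⁴/(120EI) = 87813/EI
  point load 142.7 at a = 8.25: Pa²(3L − a)/(6EI) = 53419/EI
  point load 120 at a = 5.5: Pa²(3L − a)/(6EI) = 21629/EI
  δ_0 = 162860/EI
Flexibility coefficient — unit upward force at B: δ_{BB} = L³/(3EI) = 866.5/EI.
The prop prevents deflection at B: R_B = δ_0/δ_{BB} = 162860/866.5 = 187.9 kN.
Moment equilibrium about A: M_A = Σ(load moments about A) − R_B·L = 3526 − 187.9×13.75 = 942 kN·m.

M_A = 942 kN·m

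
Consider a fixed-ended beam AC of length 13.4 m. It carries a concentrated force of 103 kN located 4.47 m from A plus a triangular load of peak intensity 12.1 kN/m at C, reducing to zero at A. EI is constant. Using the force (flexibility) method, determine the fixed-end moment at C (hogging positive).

Take the two fixed-end moments M_A, M_C as redundants; the released structure is the simple span AC.
On the primary (simply-supported) span, the end slopes from the loading are:
  at A: point load 103 at a = 4.47: Pab(L + b)/(6LEI) = 1142/EI
  at C: point load 103 at a = 4.47: Pab(L + a)/(6LEI) = 913.8/EI
  at A: triangular load, peak 12.1: 7w₀L³/(360EI) = 566.1/EI
  at C: triangular load, peak 12.1: w₀L³/(45EI) = 647/EI
  θ_A0 = 1708/EI,  θ_C0 = 1561/EI
Flexibility coefficients: a unit moment at one end gives L/(3EI) there and L/(6EI) at the far end, so f₁₁ = f₂₂ = 4.467/EI and f₁₂ = f₂₁ = 2.233/EI.
Compatibility — zero rotation at each built-in end:
  4.467 M_A + 2.233 M_C = 1708
  2.233 M_A + 4.467 M_C = 1561
Solving the pair gives M_A = 276.9 kN·m and M_C = 211 kN·m (hogging).

M_C = 211 kN·m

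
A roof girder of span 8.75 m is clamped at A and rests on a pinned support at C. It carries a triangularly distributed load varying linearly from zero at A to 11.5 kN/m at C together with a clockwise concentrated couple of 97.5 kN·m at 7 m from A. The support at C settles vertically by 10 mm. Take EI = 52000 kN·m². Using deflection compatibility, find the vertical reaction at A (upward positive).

R_A = 8.924 kN

Take the reaction at C as the redundant and release it; the primary structure is a cantilever fixed at A.
Deflection at C on the released cantilever, summing each load's contribution:
  triangular load, peak 11.5 at the free end: 11w₀L⁴/(120EI) = 6179/EI
  clockwise couple 97.5 at a = 7: M₀a(2L − a)/(2EI) = 3583/EI
  δ_0 = 9762/EI
Flexibility coefficient — unit upward force at C: δ_{CC} = L³/(3EI) = 223.3/EI.
With EI = 52000 kN·m²: δ_0 = 0.18774 m and δ_{CC} = 0.004294 m/kN.
Compatibility — the beam at C must follow the support down by 0.01 m: δ_0 − R_C·δ_{CC} = 0.01, so R_C = (0.18774 − 0.01)/0.004294 = 41.39 kN.
Vertical equilibrium: R_A = ΣP − R_C = 50.31 − 41.39 = 8.924 kN.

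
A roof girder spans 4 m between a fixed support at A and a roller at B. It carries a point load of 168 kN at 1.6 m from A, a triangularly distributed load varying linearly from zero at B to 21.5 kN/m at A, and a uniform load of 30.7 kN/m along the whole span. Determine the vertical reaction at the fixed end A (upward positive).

Remove the prop at B; the released (primary) structure is a cantilever built in at A.
Deflection at B on the released cantilever, summing each load's contribution:
  point load 168 at a = 1.6: Pa²(3L − a)/(6EI) = 745.5/EI
  triangular load, peak 21.5 at the fixed end: w₀L⁴/(30EI) = 183.5/EI
  UDL 30.7: wL⁴/(8EI) = 982.4/EI
  δ_0 = 1911/EI
Flexibility coefficient — unit upward force at B: δ_{BB} = L³/(3EI) = 21.33/EI.
Compatibility at B: δ_0 − R_B·δ_{BB} = 0, so R_B = 1911/21.33 = 89.59 kN.
Vertical equilibrium: R_A = ΣP − R_B = 333.8 − 89.59 = 244.2 kN.

R_A = 244.2 kN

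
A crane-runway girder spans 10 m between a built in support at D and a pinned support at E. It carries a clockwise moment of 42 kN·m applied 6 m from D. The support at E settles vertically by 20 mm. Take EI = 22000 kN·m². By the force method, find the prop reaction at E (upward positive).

Take the reaction at E as the redundant and release it; the primary structure is a cantilever fixed at D.
Downward deflection at the released point E due to the loads:
  clockwise couple 42 at a = 6: M₀a(2L − a)/(2EI) = 1764/EI
Flexibility coefficient — unit upward force at E: δ_{EE} = L³/(3EI) = 333.3/EI.
With EI = 22000 kN·m²: δ_0 = 0.080182 m and δ_{EE} = 0.015152 m/kN.
Compatibility — the beam at E must follow the support down by 0.02 m: δ_0 − R_E·δ_{EE} = 0.02, so R_E = (0.080182 − 0.02)/0.015152 = 3.972 kN.

R_E = 3.972 kN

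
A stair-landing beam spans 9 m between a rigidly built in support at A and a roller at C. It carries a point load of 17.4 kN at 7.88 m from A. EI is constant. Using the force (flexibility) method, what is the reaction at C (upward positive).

Release the roller at C. Primary structure: cantilever fixed at A.
Primary-structure tip deflection at C by superposition:
  point load 17.4 at a = 7.88: Pa²(3L − a)/(6EI) = 3443/EI
Tip deflection under a unit load at C: L³/(3EI) = 243/EI.
Compatibility at C: δ_0 − R_C·δ_{CC} = 0, so R_C = 3443/243 = 14.17 kN.

R_C = 14.17 kN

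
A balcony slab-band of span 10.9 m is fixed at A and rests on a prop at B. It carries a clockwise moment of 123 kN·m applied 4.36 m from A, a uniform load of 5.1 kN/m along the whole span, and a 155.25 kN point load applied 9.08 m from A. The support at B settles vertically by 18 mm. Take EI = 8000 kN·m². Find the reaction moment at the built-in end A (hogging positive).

Take the reaction at B as the redundant and release it; the primary structure is a cantilever fixed at A.
Downward deflection at the released point B due to the loads:
  clockwise couple 123 at a = 4.36: M₀a(2L − a)/(2EI) = 4676/EI
  UDL 5.1: wL⁴/(8EI) = 8999/EI
  point load 155.25 at a = 9.08: Pa²(3L − a)/(6EI) = 50389/EI
  δ_0 = 64064/EI
Tip deflection under a unit load at B: L³/(3EI) = 431.7/EI.
With EI = 8000 kN·m²: δ_0 = 8.008 m and δ_{BB} = 0.05396 m/kN.
Compatibility — the beam at B must follow the support down by 0.018 m: δ_0 − R_B·δ_{BB} = 0.018, so R_B = (8.008 − 0.018)/0.05396 = 148.1 kN.
Moment equilibrium about A: M_A = Σ(load moments about A) − R_B·L = 1836 − 148.1×10.9 = 221.6 kN·m.

M_A = 221.6 kN·m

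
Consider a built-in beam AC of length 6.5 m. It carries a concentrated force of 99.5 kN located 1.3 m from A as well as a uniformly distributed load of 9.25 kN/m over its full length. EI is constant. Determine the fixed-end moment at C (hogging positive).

M_C = 53.26 kN·m

Take the two fixed-end moments M_A, M_C as redundants; the released structure is the simple span AC.
End rotations of the released simple span under the applied load (×1/EI):
  at A: point load 99.5 at a = 1.3: Pab(L + b)/(6LEI) = 201.8/EI
  at C: point load 99.5 at a = 1.3: Pab(L + a)/(6LEI) = 134.5/EI
  at A: UDL 9.25: wL³/(24EI) = 105.8/EI
  at C: UDL 9.25: wL³/(24EI) = 105.8/EI
  θ_A0 = 307.6/EI,  θ_C0 = 240.4/EI
Flexibility coefficients: a unit moment at one end gives L/(3EI) there and L/(6EI) at the far end, so f₁₁ = f₂₂ = 2.167/EI and f₁₂ = f₂₁ = 1.083/EI.
Compatibility — zero rotation at each built-in end:
  2.167 M_A + 1.083 M_C = 307.6
  1.083 M_A + 2.167 M_C = 240.4
Solving the pair gives M_A = 115.4 kN·m and M_C = 53.26 kN·m (hogging).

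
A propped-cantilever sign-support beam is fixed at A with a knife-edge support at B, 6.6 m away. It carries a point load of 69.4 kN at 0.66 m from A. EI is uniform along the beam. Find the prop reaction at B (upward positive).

Remove the prop at B; the released (primary) structure is a cantilever built in at A.
Downward deflection at the released point B due to the loads:
  point load 69.4 at a = 0.66: Pa²(3L − a)/(6EI) = 96.44/EI
Flexibility coefficient — unit upward force at B: δ_{BB} = L³/(3EI) = 95.83/EI.
Compatibility at B: δ_0 − R_B·δ_{BB} = 0, so R_B = 96.44/95.83 = 1.006 kN.

R_B = 1.006 kN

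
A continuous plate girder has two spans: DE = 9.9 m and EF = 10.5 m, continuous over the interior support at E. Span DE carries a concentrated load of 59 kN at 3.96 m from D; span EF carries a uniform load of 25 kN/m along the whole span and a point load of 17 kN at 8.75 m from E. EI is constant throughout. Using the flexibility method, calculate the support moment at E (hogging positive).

Release continuity at E by inserting a hinge; the redundant is the internal moment M_E. The primary structure is two simply-supported spans DE and EF.
End slopes at the hinge E, treating each span as simply supported:
  span DE: point load 59 at a = 3.96: Pab(L + a)/(6LEI) = 323.8/EI
  span EF: UDL 25: wL³/(24EI) = 1206/EI
  span EF: point load 17 at a = 8.75: Pab(L + b)/(6LEI) = 50.62/EI
  relative rotation θ_0 = (323.8 + 1256)/EI = 1580/EI
A unit hogging moment at E produces rotation L₁/(3EI) + L₂/(3EI) = 6.8/EI.
Compatibility: M_E·(L₁+L₂)/(3EI) = θ_0, giving M_E = 232.4 kN·m (hogging).

M_E = 232.4 kN·m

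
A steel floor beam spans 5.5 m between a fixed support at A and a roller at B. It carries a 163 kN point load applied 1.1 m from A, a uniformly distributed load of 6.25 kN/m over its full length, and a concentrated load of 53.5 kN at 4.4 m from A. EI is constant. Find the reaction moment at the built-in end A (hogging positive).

M_A = 181 kN·m

Remove the prop at B; the released (primary) structure is a cantilever built in at A.
Primary-structure tip deflection at B by superposition:
  point load 163 at a = 1.1: Pa²(3L − a)/(6EI) = 506.2/EI
  UDL 6.25: wL⁴/(8EI) = 714.9/EI
  point load 53.5 at a = 4.4: Pa²(3L − a)/(6EI) = 2089/EI
  δ_0 = 3310/EI
Tip deflection under a unit load at B: L³/(3EI) = 55.46/EI.
Compatibility at B: δ_0 − R_B·δ_{BB} = 0, so R_B = 3310/55.46 = 59.68 kN.
Moment equilibrium about A: M_A = Σ(load moments about A) − R_B·L = 509.2 − 59.68×5.5 = 181 kN·m.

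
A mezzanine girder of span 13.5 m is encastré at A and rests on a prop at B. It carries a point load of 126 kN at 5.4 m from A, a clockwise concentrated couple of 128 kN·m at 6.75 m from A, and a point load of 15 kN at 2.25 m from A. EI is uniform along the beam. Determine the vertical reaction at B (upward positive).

R_B = 37.46 kN

Take the reaction at B as the redundant and release it; the primary structure is a cantilever fixed at A.
Primary-structure tip deflection at B by superposition:
  point load 126 at a = 5.4: Pa²(3L − a)/(6EI) = 21494/EI
  clockwise couple 128 at a = 6.75: M₀a(2L − a)/(2EI) = 8748/EI
  point load 15 at a = 2.25: Pa²(3L − a)/(6EI) = 484.1/EI
  δ_0 = 30726/EI
Flexibility coefficient — unit upward force at B: δ_{BB} = L³/(3EI) = 820.1/EI.
Compatibility at B: δ_0 − R_B·δ_{BB} = 0, so R_B = 30726/820.1 = 37.46 kN.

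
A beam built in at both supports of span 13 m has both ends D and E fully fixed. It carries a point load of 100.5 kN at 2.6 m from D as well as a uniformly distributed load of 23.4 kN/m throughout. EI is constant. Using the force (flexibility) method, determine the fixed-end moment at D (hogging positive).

Release both end moments; the primary structure is a simply-supported span DE with redundants M_D and M_E.
End rotations of the released simple span under the applied load (×1/EI):
  at D: point load 100.5 at a = 2.6: Pab(L + b)/(6LEI) = 815.3/EI
  at E: point load 100.5 at a = 2.6: Pab(L + a)/(6LEI) = 543.5/EI
  at D: UDL 23.4: wL³/(24EI) = 2142/EI
  at E: UDL 23.4: wL³/(24EI) = 2142/EI
  θ_D0 = 2957/EI,  θ_E0 = 2686/EI
Flexibility coefficients: a unit moment at one end gives L/(3EI) there and L/(6EI) at the far end, so f₁₁ = f₂₂ = 4.333/EI and f₁₂ = f₂₁ = 2.167/EI.
Compatibility — zero rotation at each built-in end:
  4.333 M_D + 2.167 M_E = 2957
  2.167 M_D + 4.333 M_E = 2686
Solving the pair gives M_D = 496.8 kN·m and M_E = 371.4 kN·m (hogging).

M_D = 496.8 kN·m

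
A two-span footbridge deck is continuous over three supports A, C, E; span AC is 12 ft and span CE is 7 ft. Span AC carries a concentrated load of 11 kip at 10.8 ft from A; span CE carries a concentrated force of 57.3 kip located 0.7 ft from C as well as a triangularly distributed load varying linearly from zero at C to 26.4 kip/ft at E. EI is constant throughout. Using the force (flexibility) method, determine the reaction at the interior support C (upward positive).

Take M_C as the redundant. Released structure: two simple spans AC and CE with a hinge at C.
Discontinuity in slope at C on the released structure — sum the simple-span end rotations:
  span AC: point load 11 at a = 10.8: Pab(L + a)/(6LEI) = 45.14/EI
  span CE: point load 57.3 at a = 0.7: Pab(L + b)/(6LEI) = 80.02/EI
  span CE: triangular load, peak 26.4: 7w₀L³/(360EI) = 176.1/EI
  relative rotation θ_0 = (45.14 + 256.1)/EI = 301.2/EI
A unit hogging moment at C produces rotation L₁/(3EI) + L₂/(3EI) = 6.333/EI.
Slope continuity at C: θ_0 = M_C·6.333/EI, so M_C = 301.2/6.333 = 47.56 kip·ft (hogging).
Span AC, ΣM about A with M_C applied at C: R_C^{AC}·12 = 118.8 + 47.56, so R_C^{AC} = 13.86 kip and R_A = 11 − 13.86 = -2.864 kip.
Span CE, ΣM about E: R_C^{CE}·7 = 576.6 + 47.56, so R_C^{CE} = 89.16 kip and R_E = 149.7 − 89.16 = 60.54 kip.
R_C = 13.86 + 89.16 = 103 kip.

R_C = 103 kip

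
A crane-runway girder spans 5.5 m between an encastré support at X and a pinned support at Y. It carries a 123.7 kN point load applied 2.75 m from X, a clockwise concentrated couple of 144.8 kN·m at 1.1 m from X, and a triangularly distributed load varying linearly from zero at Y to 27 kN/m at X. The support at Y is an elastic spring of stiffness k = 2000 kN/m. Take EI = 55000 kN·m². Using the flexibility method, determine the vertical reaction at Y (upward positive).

R_Y = 45.27 kN

Release the roller at Y. Primary structure: cantilever fixed at X.
Downward deflection at the released point Y due to the loads:
  point load 123.7 at a = 2.75: Pa²(3L − a)/(6EI) = 2144/EI
  clockwise couple 144.8 at a = 1.1: M₀a(2L − a)/(2EI) = 788.4/EI
  triangular load, peak 27 at the fixed end: w₀L⁴/(30EI) = 823.6/EI
  δ_0 = 3756/EI
Tip deflection under a unit load at Y: L³/(3EI) = 55.46/EI.
With EI = 55000 kN·m²: δ_0 = 0.068287 m and δ_{YY} = 0.001008 m/kN.
Compatibility — the spring shortens by R_Y/k under the reaction it provides: δ_0 − R_Y·δ_{YY} = R_Y/k. With 1/k = 0.0005 m/kN, R_Y = δ_0 / (δ_{YY} + 1/k) = 0.068287 / (0.001008 + 0.0005) = 45.27 kN.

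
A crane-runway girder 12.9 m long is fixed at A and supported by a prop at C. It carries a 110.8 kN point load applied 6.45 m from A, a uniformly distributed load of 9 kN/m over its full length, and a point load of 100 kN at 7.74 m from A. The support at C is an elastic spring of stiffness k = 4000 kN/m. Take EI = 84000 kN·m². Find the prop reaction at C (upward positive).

Remove the prop at C; the released (primary) structure is a cantilever built in at A.
Deflection at C on the released cantilever, summing each load's contribution:
  point load 110.8 at a = 6.45: Pa²(3L − a)/(6EI) = 24776/EI
  UDL 9: wL⁴/(8EI) = 31154/EI
  point load 100 at a = 7.74: Pa²(3L − a)/(6EI) = 30912/EI
  δ_0 = 86843/EI
Tip deflection under a unit load at C: L³/(3EI) = 715.6/EI.
With EI = 84000 kN·m²: δ_0 = 1.0338 m and δ_{CC} = 0.008519 m/kN.
Compatibility — the spring shortens by R_C/k under the reaction it provides: δ_0 − R_C·δ_{CC} = R_C/k. With 1/k = 0.00025 m/kN, R_C = δ_0 / (δ_{CC} + 1/k) = 1.0338 / (0.008519 + 0.00025) = 117.9 kN.

R_C = 117.9 kN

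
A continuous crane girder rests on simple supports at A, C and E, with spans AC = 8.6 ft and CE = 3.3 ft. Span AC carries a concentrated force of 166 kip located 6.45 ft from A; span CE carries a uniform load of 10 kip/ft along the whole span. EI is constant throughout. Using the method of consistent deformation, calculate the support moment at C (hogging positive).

M_C = 173 kip·ft

Take M_C as the redundant. Released structure: two simple spans AC and CE with a hinge at C.
Rotations at C on the released spans (each span's end-slope, ×1/EI):
  span AC: point load 166 at a = 6.45: Pab(L + a)/(6LEI) = 671.4/EI
  span CE: UDL 10: wL³/(24EI) = 14.97/EI
  relative rotation θ_0 = (671.4 + 14.97)/EI = 686.4/EI
A unit hogging moment at C produces rotation L₁/(3EI) + L₂/(3EI) = 3.967/EI.
Compatibility: M_C·(L₁+L₂)/(3EI) = θ_0, giving M_C = 173 kip·ft (hogging).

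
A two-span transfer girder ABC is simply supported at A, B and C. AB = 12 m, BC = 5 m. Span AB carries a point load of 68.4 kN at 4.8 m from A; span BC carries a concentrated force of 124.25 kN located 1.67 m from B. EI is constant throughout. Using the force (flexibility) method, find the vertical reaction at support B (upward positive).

Insert a hinge at B; M_B is the redundant, and each span becomes simply supported.
End slopes at the hinge B, treating each span as simply supported:
  span AB: point load 68.4 at a = 4.8: Pab(L + a)/(6LEI) = 551.6/EI
  span BC: point load 124.25 at a = 1.67: Pab(L + b)/(6LEI) = 191.9/EI
  relative rotation θ_0 = (551.6 + 191.9)/EI = 743.4/EI
A unit hogging moment at B produces rotation L₁/(3EI) + L₂/(3EI) = 5.667/EI.
Compatibility: M_B·(L₁+L₂)/(3EI) = θ_0, giving M_B = 131.2 kN·m (hogging).
Span AB, ΣM about A with M_B applied at B: R_B^{AB}·12 = 328.3 + 131.2, so R_B^{AB} = 38.29 kN and R_A = 68.4 − 38.29 = 30.11 kN.
Span BC, ΣM about C: R_B^{BC}·5 = 413.8 + 131.2, so R_B^{BC} = 109 kN and R_C = 124.2 − 109 = 15.26 kN.
R_B = 38.29 + 109 = 147.3 kN.

R_B = 147.3 kN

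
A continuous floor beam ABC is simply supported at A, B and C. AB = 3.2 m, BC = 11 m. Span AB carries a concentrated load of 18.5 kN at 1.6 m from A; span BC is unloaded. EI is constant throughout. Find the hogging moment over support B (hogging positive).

M_B = 2.501 kN·m

Take M_B as the redundant. Released structure: two simple spans AB and BC with a hinge at B.
End slopes at the hinge B, treating each span as simply supported:
  span AB: point load 18.5 at a = 1.6: Pab(L + a)/(6LEI) = 11.84/EI
  relative rotation θ_0 = (11.84 + 0)/EI = 11.84/EI
A unit hogging moment at B produces rotation L₁/(3EI) + L₂/(3EI) = 4.733/EI.
Slope continuity at B: θ_0 = M_B·4.733/EI, so M_B = 11.84/4.733 = 2.501 kN·m (hogging).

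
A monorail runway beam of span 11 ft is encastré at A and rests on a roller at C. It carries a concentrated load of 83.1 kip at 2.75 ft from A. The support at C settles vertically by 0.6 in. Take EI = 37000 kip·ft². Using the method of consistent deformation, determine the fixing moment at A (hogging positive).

Take the reaction at C as the redundant and release it; the primary structure is a cantilever fixed at A.
Free-end deflection of the primary structure under the applied loading (downward +):
  point load 83.1 at a = 2.75: Pa²(3L − a)/(6EI) = 3168/EI
Flexibility coefficient — unit upward force at C: δ_{CC} = L³/(3EI) = 443.7/EI.
With EI = 37000 kip·ft²: δ_0 = 0.085633 ft and δ_{CC} = 0.011991 ft/kip.
Compatibility — the beam at C must follow the support down by 0.05 ft: δ_0 − R_C·δ_{CC} = 0.05, so R_C = (0.085633 − 0.05)/0.011991 = 2.972 kip.
Moment equilibrium about A: M_A = Σ(load moments about A) − R_C·L = 228.5 − 2.972×11 = 195.8 kip·ft.

M_A = 195.8 kip·ft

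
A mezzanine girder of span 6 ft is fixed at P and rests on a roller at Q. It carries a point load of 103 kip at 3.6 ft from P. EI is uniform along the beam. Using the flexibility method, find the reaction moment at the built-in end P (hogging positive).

M_P = 103.8 kip·ft

Remove the prop at Q; the released (primary) structure is a cantilever built in at P.
Free-end deflection of the primary structure under the applied loading (downward +):
  point load 103 at a = 3.6: Pa²(3L − a)/(6EI) = 3204/EI
Flexibility coefficient — unit upward force at Q: δ_{QQ} = L³/(3EI) = 72/EI.
Compatibility at Q: δ_0 − R_Q·δ_{QQ} = 0, so R_Q = 3204/72 = 44.5 kip.
Moment equilibrium about P: M_P = Σ(load moments about P) − R_Q·L = 370.8 − 44.5×6 = 103.8 kip·ft.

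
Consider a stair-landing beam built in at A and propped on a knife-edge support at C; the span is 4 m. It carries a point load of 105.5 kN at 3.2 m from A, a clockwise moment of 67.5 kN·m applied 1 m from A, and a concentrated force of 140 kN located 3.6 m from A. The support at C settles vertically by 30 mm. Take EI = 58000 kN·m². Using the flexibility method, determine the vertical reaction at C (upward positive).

R_C = 122.9 kN

Release the roller at C. Primary structure: cantilever fixed at A.
Primary-structure tip deflection at C by superposition:
  point load 105.5 at a = 3.2: Pa²(3L − a)/(6EI) = 1584/EI
  clockwise couple 67.5 at a = 1: M₀a(2L − a)/(2EI) = 236.2/EI
  point load 140 at a = 3.6: Pa²(3L − a)/(6EI) = 2540/EI
  δ_0 = 4361/EI
Flexibility coefficient — unit upward force at C: δ_{CC} = L³/(3EI) = 21.33/EI.
With EI = 58000 kN·m²: δ_0 = 0.075188 m and δ_{CC} = 0.000368 m/kN.
Compatibility — the beam at C must follow the support down by 0.03 m: δ_0 − R_C·δ_{CC} = 0.03, so R_C = (0.075188 − 0.03)/0.000368 = 122.9 kN.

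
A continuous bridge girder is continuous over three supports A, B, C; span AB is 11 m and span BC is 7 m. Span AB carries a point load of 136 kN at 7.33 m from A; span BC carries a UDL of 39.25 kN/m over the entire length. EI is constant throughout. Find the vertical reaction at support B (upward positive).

R_B = 289.4 kN

Insert a hinge at B; M_B is the redundant, and each span becomes simply supported.
End slopes at the hinge B, treating each span as simply supported:
  span AB: point load 136 at a = 7.33: Pab(L + a)/(6LEI) = 1016/EI
  span BC: UDL 39.25: wL³/(24EI) = 560.9/EI
  relative rotation θ_0 = (1016 + 560.9)/EI = 1577/EI
A unit hogging moment at B produces rotation L₁/(3EI) + L₂/(3EI) = 6/EI.
Compatibility: M_B·(L₁+L₂)/(3EI) = θ_0, giving M_B = 262.8 kN·m (hogging).
Span AB, ΣM about A with M_B applied at B: R_B^{AB}·11 = 996.9 + 262.8, so R_B^{AB} = 114.5 kN and R_A = 136 − 114.5 = 21.48 kN.
Span BC, ΣM about C: R_B^{BC}·7 = 961.6 + 262.8, so R_B^{BC} = 174.9 kN and R_C = 274.8 − 174.9 = 99.83 kN.
R_B = 114.5 + 174.9 = 289.4 kN.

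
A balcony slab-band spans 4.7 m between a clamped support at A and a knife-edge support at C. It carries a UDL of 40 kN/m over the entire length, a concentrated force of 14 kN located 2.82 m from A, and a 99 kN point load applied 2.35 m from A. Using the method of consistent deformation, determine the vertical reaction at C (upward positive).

Take the reaction at C as the redundant and release it; the primary structure is a cantilever fixed at A.
Primary-structure tip deflection at C by superposition:
  UDL 40: wL⁴/(8EI) = 2440/EI
  point load 14 at a = 2.82: Pa²(3L − a)/(6EI) = 209.3/EI
  point load 99 at a = 2.35: Pa²(3L − a)/(6EI) = 1071/EI
  δ_0 = 3720/EI
Tip deflection under a unit load at C: L³/(3EI) = 34.61/EI.
Compatibility at C: δ_0 − R_C·δ_{CC} = 0, so R_C = 3720/34.61 = 107.5 kN.

R_C = 107.5 kN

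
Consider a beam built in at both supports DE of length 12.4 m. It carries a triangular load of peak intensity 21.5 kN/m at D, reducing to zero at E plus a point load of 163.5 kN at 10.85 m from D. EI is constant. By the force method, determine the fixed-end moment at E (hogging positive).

Release both end moments; the primary structure is a simply-supported span DE with redundants M_D and M_E.
On the primary (simply-supported) span, the end slopes from the loading are:
  at D: triangular load, peak 21.5: w₀L³/(45EI) = 910.9/EI
  at E: triangular load, peak 21.5: 7w₀L³/(360EI) = 797.1/EI
  at D: point load 163.5 at a = 10.85: Pab(L + b)/(6LEI) = 515.6/EI
  at E: point load 163.5 at a = 10.85: Pab(L + a)/(6LEI) = 859.3/EI
  θ_D0 = 1427/EI,  θ_E0 = 1656/EI
Flexibility coefficients: a unit moment at one end gives L/(3EI) there and L/(6EI) at the far end, so f₁₁ = f₂₂ = 4.133/EI and f₁₂ = f₂₁ = 2.067/EI.
Compatibility — zero rotation at each built-in end:
  4.133 M_D + 2.067 M_E = 1427
  2.067 M_D + 4.133 M_E = 1656
Solving the pair gives M_D = 193 kN·m and M_E = 304.2 kN·m (hogging).

M_E = 304.2 kN·m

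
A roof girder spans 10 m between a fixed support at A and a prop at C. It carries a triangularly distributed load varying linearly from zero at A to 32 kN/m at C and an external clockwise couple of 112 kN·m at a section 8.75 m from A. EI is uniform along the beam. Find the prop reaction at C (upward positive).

Remove the prop at C; the released (primary) structure is a cantilever built in at A.
Downward deflection at the released point C due to the loads:
  triangular load, peak 32 at the free end: 11w₀L⁴/(120EI) = 29333/EI
  clockwise couple 112 at a = 8.75: M₀a(2L − a)/(2EI) = 5512/EI
  δ_0 = 34846/EI
Tip deflection under a unit load at C: L³/(3EI) = 333.3/EI.
The prop prevents deflection at C: R_C = δ_0/δ_{CC} = 34846/333.3 = 104.5 kN.

R_C = 104.5 kN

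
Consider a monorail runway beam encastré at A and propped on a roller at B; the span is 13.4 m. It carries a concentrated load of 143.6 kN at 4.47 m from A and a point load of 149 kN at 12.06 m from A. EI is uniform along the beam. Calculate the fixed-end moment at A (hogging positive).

M_A = 455.3 kN·m

Release the roller at B. Primary structure: cantilever fixed at A.
Deflection at B on the released cantilever, summing each load's contribution:
  point load 143.6 at a = 4.47: Pa²(3L − a)/(6EI) = 17086/EI
  point load 149 at a = 12.06: Pa²(3L − a)/(6EI) = 101637/EI
  δ_0 = 118724/EI
Tip deflection under a unit load at B: L³/(3EI) = 802/EI.
Compatibility at B: δ_0 − R_B·δ_{BB} = 0, so R_B = 118724/802 = 148 kN.
Moment equilibrium about A: M_A = Σ(load moments about A) − R_B·L = 2439 − 148×13.4 = 455.3 kN·m.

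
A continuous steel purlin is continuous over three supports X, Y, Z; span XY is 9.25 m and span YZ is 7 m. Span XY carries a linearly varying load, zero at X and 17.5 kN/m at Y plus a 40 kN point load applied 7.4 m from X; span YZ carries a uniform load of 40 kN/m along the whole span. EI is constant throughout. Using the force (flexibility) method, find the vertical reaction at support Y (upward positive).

Release continuity at Y by inserting a hinge; the redundant is the internal moment M_Y. The primary structure is two simply-supported spans XY and YZ.
Rotations at Y on the released spans (each span's end-slope, ×1/EI):
  span XY: triangular load, peak 17.5: w₀L³/(45EI) = 307.8/EI
  span XY: point load 40 at a = 7.4: Pab(L + a)/(6LEI) = 164.3/EI
  span YZ: UDL 40: wL³/(24EI) = 571.7/EI
  relative rotation θ_0 = (472.1 + 571.7)/EI = 1044/EI
A unit hogging moment at Y produces rotation L₁/(3EI) + L₂/(3EI) = 5.417/EI.
Slope continuity at Y: θ_0 = M_Y·5.417/EI, so M_Y = 1044/5.417 = 192.7 kN·m (hogging).
Span XY, ΣM about X with M_Y applied at Y: R_Y^{XY}·9.25 = 795.1 + 192.7, so R_Y^{XY} = 106.8 kN and R_X = 120.9 − 106.8 = 14.15 kN.
Span YZ, ΣM about Z: R_Y^{YZ}·7 = 980 + 192.7, so R_Y^{YZ} = 167.5 kN and R_Z = 280 − 167.5 = 112.5 kN.
R_Y = 106.8 + 167.5 = 274.3 kN.

R_Y = 274.3 kN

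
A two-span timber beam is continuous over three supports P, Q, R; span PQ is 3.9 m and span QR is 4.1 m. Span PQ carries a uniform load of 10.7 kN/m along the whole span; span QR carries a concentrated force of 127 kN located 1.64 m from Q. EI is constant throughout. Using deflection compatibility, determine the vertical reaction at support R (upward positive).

Release continuity at Q by inserting a hinge; the redundant is the internal moment M_Q. The primary structure is two simply-supported spans PQ and QR.
End slopes at the hinge Q, treating each span as simply supported:
  span PQ: UDL 10.7: wL³/(24EI) = 26.45/EI
  span QR: point load 127 at a = 1.64: Pab(L + b)/(6LEI) = 136.6/EI
  relative rotation θ_0 = (26.45 + 136.6)/EI = 163.1/EI
A unit hogging moment at Q produces rotation L₁/(3EI) + L₂/(3EI) = 2.667/EI.
Slope continuity at Q: θ_0 = M_Q·2.667/EI, so M_Q = 163.1/2.667 = 61.15 kN·m (hogging).
Span QR, ΣM about R: R_Q^{QR}·4.1 = 312.4 + 61.15, so R_Q^{QR} = 91.12 kN and R_R = 127 − 91.12 = 35.88 kN.

R_R = 35.88 kN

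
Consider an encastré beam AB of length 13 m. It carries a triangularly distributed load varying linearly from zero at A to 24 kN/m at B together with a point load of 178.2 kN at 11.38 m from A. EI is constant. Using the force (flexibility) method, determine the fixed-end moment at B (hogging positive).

M_B = 424 kN·m

Release both end moments; the primary structure is a simply-supported span AB with redundants M_A and M_B.
End rotations of the released simple span under the applied load (×1/EI):
  at A: triangular load, peak 24: 7w₀L³/(360EI) = 1025/EI
  at B: triangular load, peak 24: w₀L³/(45EI) = 1172/EI
  at A: point load 178.2 at a = 11.38: Pab(L + b)/(6LEI) = 615.8/EI
  at B: point load 178.2 at a = 11.38: Pab(L + a)/(6LEI) = 1027/EI
  θ_A0 = 1641/EI,  θ_B0 = 2199/EI
Flexibility coefficients: a unit moment at one end gives L/(3EI) there and L/(6EI) at the far end, so f₁₁ = f₂₂ = 4.333/EI and f₁₂ = f₂₁ = 2.167/EI.
Compatibility — zero rotation at each built-in end:
  4.333 M_A + 2.167 M_B = 1641
  2.167 M_A + 4.333 M_B = 2199
Solving the pair gives M_A = 166.7 kN·m and M_B = 424 kN·m (hogging).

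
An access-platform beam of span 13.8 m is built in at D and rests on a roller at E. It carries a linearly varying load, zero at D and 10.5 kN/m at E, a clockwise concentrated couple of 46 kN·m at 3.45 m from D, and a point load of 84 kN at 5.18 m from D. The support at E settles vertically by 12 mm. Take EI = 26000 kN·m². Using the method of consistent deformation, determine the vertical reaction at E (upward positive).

Choose R_E as the redundant. The primary structure is the cantilever fixed at D.
Primary-structure tip deflection at E by superposition:
  triangular load, peak 10.5 at the free end: 11w₀L⁴/(120EI) = 34907/EI
  clockwise couple 46 at a = 3.45: M₀a(2L − a)/(2EI) = 1916/EI
  point load 84 at a = 5.18: Pa²(3L − a)/(6EI) = 13606/EI
  δ_0 = 50430/EI
Flexibility coefficient — unit upward force at E: δ_{EE} = L³/(3EI) = 876/EI.
With EI = 26000 kN·m²: δ_0 = 1.9396 m and δ_{EE} = 0.033693 m/kN.
Compatibility — the beam at E must follow the support down by 0.012 m: δ_0 − R_E·δ_{EE} = 0.012, so R_E = (1.9396 − 0.012)/0.033693 = 57.21 kN.

R_E = 57.21 kN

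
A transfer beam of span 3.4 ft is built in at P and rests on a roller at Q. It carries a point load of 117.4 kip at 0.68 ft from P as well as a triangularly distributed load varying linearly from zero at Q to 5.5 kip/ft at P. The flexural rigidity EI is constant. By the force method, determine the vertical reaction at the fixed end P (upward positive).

Release the roller at Q. Primary structure: cantilever fixed at P.
Deflection at Q on the released cantilever, summing each load's contribution:
  point load 117.4 at a = 0.68: Pa²(3L − a)/(6EI) = 86.13/EI
  triangular load, peak 5.5 at the fixed end: w₀L⁴/(30EI) = 24.5/EI
  δ_0 = 110.6/EI
Flexibility coefficient — unit upward force at Q: δ_{QQ} = L³/(3EI) = 13.1/EI.
Compatibility at Q: δ_0 − R_Q·δ_{QQ} = 0, so R_Q = 110.6/13.1 = 8.444 kip.
Vertical equilibrium: R_P = ΣP − R_Q = 126.8 − 8.444 = 118.3 kip.

R_P = 118.3 kip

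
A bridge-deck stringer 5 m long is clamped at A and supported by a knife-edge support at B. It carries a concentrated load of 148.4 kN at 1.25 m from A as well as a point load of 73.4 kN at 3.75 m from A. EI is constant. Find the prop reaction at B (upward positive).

R_B = 59.2 kN

Release the roller at B. Primary structure: cantilever fixed at A.
Primary-structure tip deflection at B by superposition:
  point load 148.4 at a = 1.25: Pa²(3L − a)/(6EI) = 531.4/EI
  point load 73.4 at a = 3.75: Pa²(3L − a)/(6EI) = 1935/EI
  δ_0 = 2467/EI
Tip deflection under a unit load at B: L³/(3EI) = 41.67/EI.
Compatibility at B: δ_0 − R_B·δ_{BB} = 0, so R_B = 2467/41.67 = 59.2 kN.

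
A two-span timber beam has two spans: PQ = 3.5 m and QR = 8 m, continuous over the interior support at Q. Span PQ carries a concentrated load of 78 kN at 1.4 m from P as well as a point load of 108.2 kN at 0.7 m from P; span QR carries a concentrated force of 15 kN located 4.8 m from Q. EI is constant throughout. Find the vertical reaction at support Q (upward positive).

R_Q = 74.88 kN

Release continuity at Q by inserting a hinge; the redundant is the internal moment M_Q. The primary structure is two simply-supported spans PQ and QR.
Discontinuity in slope at Q on the released structure — sum the simple-span end rotations:
  span PQ: point load 78 at a = 1.4: Pab(L + a)/(6LEI) = 53.51/EI
  span PQ: point load 108.2 at a = 0.7: Pab(L + a)/(6LEI) = 42.41/EI
  span QR: point load 15 at a = 4.8: Pab(L + b)/(6LEI) = 53.76/EI
  relative rotation θ_0 = (95.92 + 53.76)/EI = 149.7/EI
A unit hogging moment at Q produces rotation L₁/(3EI) + L₂/(3EI) = 3.833/EI.
Compatibility: M_Q·(L₁+L₂)/(3EI) = θ_0, giving M_Q = 39.05 kN·m (hogging).
Span PQ, ΣM about P with M_Q applied at Q: R_Q^{PQ}·3.5 = 184.9 + 39.05, so R_Q^{PQ} = 64 kN and R_P = 186.2 − 64 = 122.2 kN.
Span QR, ΣM about R: R_Q^{QR}·8 = 48 + 39.05, so R_Q^{QR} = 10.88 kN and R_R = 15 − 10.88 = 4.119 kN.
R_Q = 64 + 10.88 = 74.88 kN.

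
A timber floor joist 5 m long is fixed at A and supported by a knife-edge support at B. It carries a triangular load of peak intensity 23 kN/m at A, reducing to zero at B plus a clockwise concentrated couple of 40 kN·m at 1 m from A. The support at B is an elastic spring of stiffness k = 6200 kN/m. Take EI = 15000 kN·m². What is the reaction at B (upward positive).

Take the reaction at B as the redundant and release it; the primary structure is a cantilever fixed at A.
Deflection at B on the released cantilever, summing each load's contribution:
  triangular load, peak 23 at the fixed end: w₀L⁴/(30EI) = 479.2/EI
  clockwise couple 40 at a = 1: M₀a(2L − a)/(2EI) = 180/EI
  δ_0 = 659.2/EI
Tip deflection under a unit load at B: L³/(3EI) = 41.67/EI.
With EI = 15000 kN·m²: δ_0 = 0.043944 m and δ_{BB} = 0.002778 m/kN.
Compatibility — the spring shortens by R_B/k under the reaction it provides: δ_0 − R_B·δ_{BB} = R_B/k. With 1/k = 0.000161 m/kN, R_B = δ_0 / (δ_{BB} + 1/k) = 0.043944 / (0.002778 + 0.000161) = 14.95 kN.

R_B = 14.95 kN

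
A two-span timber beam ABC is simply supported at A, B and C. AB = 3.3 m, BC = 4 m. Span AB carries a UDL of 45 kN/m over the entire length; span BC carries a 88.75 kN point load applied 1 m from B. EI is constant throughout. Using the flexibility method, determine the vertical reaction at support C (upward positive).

R_C = 7.286 kN

Insert a hinge at B; M_B is the redundant, and each span becomes simply supported.
Discontinuity in slope at B on the released structure — sum the simple-span end rotations:
  span AB: UDL 45: wL³/(24EI) = 67.38/EI
  span BC: point load 88.75 at a = 1: Pab(L + b)/(6LEI) = 77.66/EI
  relative rotation θ_0 = (67.38 + 77.66)/EI = 145/EI
A unit hogging moment at B produces rotation L₁/(3EI) + L₂/(3EI) = 2.433/EI.
Slope continuity at B: θ_0 = M_B·2.433/EI, so M_B = 145/2.433 = 59.6 kN·m (hogging).
Span BC, ΣM about C: R_B^{BC}·4 = 266.2 + 59.6, so R_B^{BC} = 81.46 kN and R_C = 88.75 − 81.46 = 7.286 kN.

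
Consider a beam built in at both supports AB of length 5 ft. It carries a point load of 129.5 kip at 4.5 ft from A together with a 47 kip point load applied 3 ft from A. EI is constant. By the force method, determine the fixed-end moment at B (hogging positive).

M_B = 86.29 kip·ft

Take the two fixed-end moments M_A, M_B as redundants; the released structure is the simple span AB.
Simple-span end rotations at A and B under the given loads:
  at A: point load 129.5 at a = 4.5: Pab(L + b)/(6LEI) = 53.42/EI
  at B: point load 129.5 at a = 4.5: Pab(L + a)/(6LEI) = 92.27/EI
  at A: point load 47 at a = 3: Pab(L + b)/(6LEI) = 65.8/EI
  at B: point load 47 at a = 3: Pab(L + a)/(6LEI) = 75.2/EI
  θ_A0 = 119.2/EI,  θ_B0 = 167.5/EI
Flexibility coefficients: a unit moment at one end gives L/(3EI) there and L/(6EI) at the far end, so f₁₁ = f₂₂ = 1.667/EI and f₁₂ = f₂₁ = 0.8333/EI.
Compatibility — zero rotation at each built-in end:
  1.667 M_A + 0.8333 M_B = 119.2
  0.8333 M_A + 1.667 M_B = 167.5
Solving the pair gives M_A = 28.39 kip·ft and M_B = 86.29 kip·ft (hogging).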